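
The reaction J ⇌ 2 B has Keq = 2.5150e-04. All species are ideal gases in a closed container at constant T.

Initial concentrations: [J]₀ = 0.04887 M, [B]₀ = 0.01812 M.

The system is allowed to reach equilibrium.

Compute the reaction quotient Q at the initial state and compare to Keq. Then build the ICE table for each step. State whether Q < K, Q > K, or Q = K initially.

Q₀ = 0.006719; Q > K (proceeds reverse)

Q₀ = 0.006719 vs Keq = 2.5150e-04 ⇒ Q>K, reverse
Step 1:
                   J          B
  I          0.04887    0.01812
  C         0.007183   -0.01437
  E          0.05605   0.003755
  solve Keq expr → x = -0.007183; check Q = 2.5150e-04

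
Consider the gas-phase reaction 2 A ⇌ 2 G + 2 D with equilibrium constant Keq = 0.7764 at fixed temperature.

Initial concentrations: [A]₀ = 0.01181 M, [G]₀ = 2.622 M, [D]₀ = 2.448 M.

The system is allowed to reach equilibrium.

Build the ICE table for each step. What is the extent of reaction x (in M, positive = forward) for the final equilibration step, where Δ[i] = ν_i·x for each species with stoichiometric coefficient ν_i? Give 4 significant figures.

Q₀ = 2.9538e+05 vs Keq = 0.7764 ⇒ Q>K, reverse
Step 1:
                  A         G         D
  Initial   0.01181     2.622     2.448
  Change      1.412    -1.412    -1.412
  Equil       1.423      1.21     1.036
  solve Keq expr → x = -0.7058; check Q = 0.7764

x = -0.7058 M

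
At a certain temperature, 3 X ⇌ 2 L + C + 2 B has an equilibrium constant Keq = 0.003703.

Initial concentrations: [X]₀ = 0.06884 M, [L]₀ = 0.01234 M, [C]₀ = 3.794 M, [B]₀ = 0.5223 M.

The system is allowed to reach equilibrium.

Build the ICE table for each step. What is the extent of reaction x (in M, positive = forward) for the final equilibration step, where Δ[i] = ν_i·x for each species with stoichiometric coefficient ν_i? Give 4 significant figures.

x = -0.005412 M

Q₀ = 0.4831 vs Keq = 0.003703 ⇒ Q>K, reverse
Step 1:
                    X           L           C           B
  init        0.06884     0.01234       3.794      0.5223
  Δ           0.01623    -0.01082   -0.005412    -0.01082
  eq          0.08507    0.001517       3.789      0.5115
  solve Keq expr → x = -0.005412; check Q = 0.003703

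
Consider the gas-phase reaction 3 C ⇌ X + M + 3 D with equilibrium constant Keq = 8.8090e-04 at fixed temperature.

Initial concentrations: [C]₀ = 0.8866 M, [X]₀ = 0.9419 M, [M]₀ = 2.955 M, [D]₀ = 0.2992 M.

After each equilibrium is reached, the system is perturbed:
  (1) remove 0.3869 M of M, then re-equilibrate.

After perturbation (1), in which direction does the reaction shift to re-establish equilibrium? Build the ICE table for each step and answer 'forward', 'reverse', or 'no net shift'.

Direction: forward

Q₀ = 0.107 vs Keq = 8.8090e-04 ⇒ Q>K, reverse
Step 1:
                   C          X          M          D
  I           0.8866     0.9419      2.955     0.2992
  C            0.221   -0.07366   -0.07366     -0.221
  E            1.108     0.8682      2.881    0.07821
  solve Keq expr → x = -0.07366; check Q = 8.8090e-04
Then remove 0.3869 M of M.
Step 2:
                   C          X          M          D
  I            1.108     0.8682      2.494    0.07821
  C        -0.003539    0.00118    0.00118   0.003539
  E            1.104     0.8694      2.496    0.08175
  solve Keq expr → x = 0.00118; check Q = 8.8090e-04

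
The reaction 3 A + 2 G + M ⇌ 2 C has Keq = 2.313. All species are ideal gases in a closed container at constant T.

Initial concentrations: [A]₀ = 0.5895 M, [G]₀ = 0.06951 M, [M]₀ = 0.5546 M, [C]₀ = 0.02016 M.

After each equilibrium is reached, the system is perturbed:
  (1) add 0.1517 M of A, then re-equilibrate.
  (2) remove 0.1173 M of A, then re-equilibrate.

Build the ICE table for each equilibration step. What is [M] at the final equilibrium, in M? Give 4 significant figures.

[M]_eq = 0.5491 M

Q₀ = 0.7404 vs Keq = 2.313 ⇒ Q<K, forward
Step 1:
                    A           G           M           C
  I            0.5895     0.06951      0.5546     0.02016
  C          -0.01413   -0.009418   -0.004709    0.009418
  E            0.5754     0.06009      0.5499     0.02958
  solve Keq expr → x = 0.004709; check Q = 2.313
Then add 0.1517 M of A.
Step 2:
                    A           G           M           C
  I            0.7271     0.06009      0.5499     0.02958
  C          -0.01019   -0.006794   -0.003397    0.006794
  E            0.7169      0.0533      0.5465     0.03637
  solve Keq expr → x = 0.003397; check Q = 2.313
Then remove 0.1173 M of A.
Step 3:
                    A           G           M           C
  I            0.5996      0.0533      0.5465     0.03637
  C          0.007769    0.005179     0.00259   -0.005179
  E            0.6074     0.05848      0.5491     0.03119
  solve Keq expr → x = -0.00259; check Q = 2.313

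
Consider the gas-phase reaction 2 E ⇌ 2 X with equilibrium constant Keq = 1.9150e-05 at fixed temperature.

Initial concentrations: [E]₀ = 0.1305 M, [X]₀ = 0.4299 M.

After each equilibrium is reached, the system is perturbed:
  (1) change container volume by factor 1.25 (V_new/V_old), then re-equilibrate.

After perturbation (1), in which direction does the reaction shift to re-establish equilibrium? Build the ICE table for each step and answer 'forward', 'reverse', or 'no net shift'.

Direction: no net shift

Q₀ = 10.85 vs Keq = 1.9150e-05 ⇒ Q>K, reverse
Step 1:
                  E         X
  Initial    0.1305    0.4299
  Change     0.4275   -0.4275
  Equil       0.558  0.002442
  solve Keq expr → x = -0.2137; check Q = 1.9150e-05
Then change container volume by factor 1.25 (V_new/V_old).
Step 2:
                  E         X
  Initial    0.4464  0.001953
  Change          0         0
  Equil      0.4464  0.001953
  solve Keq expr → x = 0; check Q = 1.9150e-05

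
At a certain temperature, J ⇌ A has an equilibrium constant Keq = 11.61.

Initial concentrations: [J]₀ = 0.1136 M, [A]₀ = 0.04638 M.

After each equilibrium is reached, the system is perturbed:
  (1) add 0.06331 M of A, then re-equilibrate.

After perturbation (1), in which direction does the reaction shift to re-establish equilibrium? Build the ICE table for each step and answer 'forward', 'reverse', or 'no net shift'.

Q₀ = 0.4083 vs Keq = 11.61 ⇒ Q<K, forward
Step 1:
                  J         A
  init       0.1136   0.04638
  Δ         -0.1009    0.1009
  eq        0.01269    0.1473
  solve Keq expr → x = 0.1009; check Q = 11.61
Then add 0.06331 M of A.
Step 2:
                  J         A
  init      0.01269    0.2106
  Δ        0.005021 -0.005021
  eq        0.01771    0.2056
  solve Keq expr → x = -0.005021; check Q = 11.61

Direction: reverse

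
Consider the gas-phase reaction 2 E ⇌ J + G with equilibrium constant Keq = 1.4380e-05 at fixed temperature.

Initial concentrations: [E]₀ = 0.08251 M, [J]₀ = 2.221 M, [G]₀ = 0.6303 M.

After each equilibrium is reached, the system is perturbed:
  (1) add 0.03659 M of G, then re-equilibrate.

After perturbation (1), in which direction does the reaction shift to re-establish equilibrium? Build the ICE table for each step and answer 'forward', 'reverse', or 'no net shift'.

Direction: reverse

Q₀ = 205.6 vs Keq = 1.4380e-05 ⇒ Q>K, reverse
Step 1:
                  E         J         G
  Initial   0.08251     2.221    0.6303
  Change      1.261   -0.6303   -0.6303
  Equil       1.343     1.591 1.6307e-05
  solve Keq expr → x = -0.6303; check Q = 1.4380e-05
Then add 0.03659 M of G.
Step 2:
                  E         J         G
  Initial     1.343     1.591   0.03661
  Change    0.07318  -0.03659  -0.03659
  Equil       1.416     1.554 1.8559e-05
  solve Keq expr → x = -0.03659; check Q = 1.4380e-05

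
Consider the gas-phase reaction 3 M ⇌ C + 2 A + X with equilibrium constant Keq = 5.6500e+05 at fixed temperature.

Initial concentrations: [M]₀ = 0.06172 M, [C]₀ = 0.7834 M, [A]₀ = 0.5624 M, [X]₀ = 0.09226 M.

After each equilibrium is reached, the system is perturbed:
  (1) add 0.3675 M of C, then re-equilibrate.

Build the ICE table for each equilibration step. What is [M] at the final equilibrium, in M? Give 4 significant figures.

[M]_eq = 0.004366 M

Q₀ = 97.23 vs Keq = 5.6500e+05 ⇒ Q<K, forward
Step 1:
                   M          C          A          X
  I          0.06172     0.7834     0.5624    0.09226
  C         -0.05787    0.01929    0.03858    0.01929
  E         0.003854     0.8027      0.601     0.1115
  solve Keq expr → x = 0.01929; check Q = 5.6500e+05
Then add 0.3675 M of C.
Step 2:
                   M          C          A          X
  I         0.003854       1.17      0.601     0.1115
  C       5.1188e-04 -1.7063e-04 -3.4125e-04 -1.7063e-04
  E         0.004366       1.17     0.6006     0.1114
  solve Keq expr → x = -1.7063e-04; check Q = 5.6500e+05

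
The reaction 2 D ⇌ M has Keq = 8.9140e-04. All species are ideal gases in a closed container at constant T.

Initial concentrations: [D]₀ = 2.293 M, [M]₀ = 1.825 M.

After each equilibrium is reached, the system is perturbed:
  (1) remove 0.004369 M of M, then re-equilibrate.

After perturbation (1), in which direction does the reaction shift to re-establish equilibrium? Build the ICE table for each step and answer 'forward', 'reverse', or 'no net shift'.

Direction: forward

Q₀ = 0.3471 vs Keq = 8.9140e-04 ⇒ Q>K, reverse
Step 1:
                   D          M
  I            2.293      1.825
  C            3.588     -1.794
  E            5.881    0.03083
  solve Keq expr → x = -1.794; check Q = 8.9140e-04
Then remove 0.004369 M of M.
Step 2:
                   D          M
  I            5.881    0.02646
  C        -0.008559   0.004279
  E            5.873    0.03074
  solve Keq expr → x = 0.004279; check Q = 8.9140e-04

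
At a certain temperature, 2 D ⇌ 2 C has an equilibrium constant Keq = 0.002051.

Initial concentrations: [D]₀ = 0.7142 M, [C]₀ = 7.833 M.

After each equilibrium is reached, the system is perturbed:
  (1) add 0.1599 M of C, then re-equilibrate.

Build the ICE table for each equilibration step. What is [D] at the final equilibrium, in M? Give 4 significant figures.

Q₀ = 120.3 vs Keq = 0.002051 ⇒ Q>K, reverse
Step 1:
                   D          C
  Initial     0.7142      7.833
  Change       7.463     -7.463
  Equil        8.177     0.3703
  solve Keq expr → x = -3.731; check Q = 0.002051
Then add 0.1599 M of C.
Step 2:
                   D          C
  Initial      8.177     0.5302
  Change       0.153     -0.153
  Equil         8.33     0.3772
  solve Keq expr → x = -0.07649; check Q = 0.002051

[D]_eq = 8.33 M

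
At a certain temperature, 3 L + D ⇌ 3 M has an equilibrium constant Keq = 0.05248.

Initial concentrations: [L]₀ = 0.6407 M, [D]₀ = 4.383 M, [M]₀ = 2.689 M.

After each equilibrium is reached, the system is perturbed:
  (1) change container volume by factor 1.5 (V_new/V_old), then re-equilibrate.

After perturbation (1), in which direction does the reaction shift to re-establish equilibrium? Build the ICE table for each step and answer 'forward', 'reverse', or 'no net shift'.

Direction: reverse

Q₀ = 16.87 vs Keq = 0.05248 ⇒ Q>K, reverse
Step 1:
                   L          D          M
  Initial     0.6407      4.383      2.689
  Change       1.397     0.4658     -1.397
  Equil        2.038      4.849      1.292
  solve Keq expr → x = -0.4658; check Q = 0.05248
Then change container volume by factor 1.5 (V_new/V_old).
Step 2:
                   L          D          M
  Initial      1.359      3.233      0.861
  Change     0.06886    0.02295   -0.06886
  Equil        1.428      3.255     0.7922
  solve Keq expr → x = -0.02295; check Q = 0.05248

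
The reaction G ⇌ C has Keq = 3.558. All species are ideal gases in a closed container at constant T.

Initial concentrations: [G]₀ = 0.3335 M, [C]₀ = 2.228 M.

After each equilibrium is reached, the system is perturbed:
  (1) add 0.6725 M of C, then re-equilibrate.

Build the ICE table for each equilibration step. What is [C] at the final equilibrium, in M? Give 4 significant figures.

[C]_eq = 2.524 M

Q₀ = 6.681 vs Keq = 3.558 ⇒ Q>K, reverse
Step 1:
                    G           C
  I            0.3335       2.228
  C            0.2285     -0.2285
  E             0.562           2
  solve Keq expr → x = -0.2285; check Q = 3.558
Then add 0.6725 M of C.
Step 2:
                    G           C
  I             0.562       2.672
  C            0.1475     -0.1475
  E            0.7095       2.524
  solve Keq expr → x = -0.1475; check Q = 3.558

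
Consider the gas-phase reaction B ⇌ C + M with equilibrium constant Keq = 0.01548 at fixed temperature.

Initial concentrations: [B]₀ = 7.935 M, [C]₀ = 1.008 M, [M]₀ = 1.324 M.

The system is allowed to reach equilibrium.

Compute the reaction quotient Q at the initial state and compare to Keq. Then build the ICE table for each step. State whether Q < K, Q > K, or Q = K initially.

Q₀ = 0.1682; Q > K (proceeds reverse)

Q₀ = 0.1682 vs Keq = 0.01548 ⇒ Q>K, reverse
Step 1:
                   B          C          M
  init         7.935      1.008      1.324
  Δ           0.7664    -0.7664    -0.7664
  eq           8.701     0.2416     0.5576
  solve Keq expr → x = -0.7664; check Q = 0.01548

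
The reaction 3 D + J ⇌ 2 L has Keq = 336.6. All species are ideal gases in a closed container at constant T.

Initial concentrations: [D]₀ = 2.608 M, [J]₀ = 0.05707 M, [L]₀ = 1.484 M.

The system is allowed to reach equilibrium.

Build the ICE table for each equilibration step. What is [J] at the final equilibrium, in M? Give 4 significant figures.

[J]_eq = 5.2270e-04 M

Q₀ = 2.175 vs Keq = 336.6 ⇒ Q<K, forward
Step 1:
                    D           J           L
  init          2.608     0.05707       1.484
  Δ           -0.1696    -0.05655      0.1131
  eq            2.438  5.2270e-04       1.597
  solve Keq expr → x = 0.05655; check Q = 336.6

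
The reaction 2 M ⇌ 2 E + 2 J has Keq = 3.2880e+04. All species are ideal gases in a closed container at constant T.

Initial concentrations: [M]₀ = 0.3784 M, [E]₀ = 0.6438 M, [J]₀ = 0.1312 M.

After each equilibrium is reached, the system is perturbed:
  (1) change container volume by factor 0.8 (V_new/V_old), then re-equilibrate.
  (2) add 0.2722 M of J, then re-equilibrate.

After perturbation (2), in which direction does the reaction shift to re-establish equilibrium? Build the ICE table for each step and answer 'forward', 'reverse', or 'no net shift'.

Direction: reverse

Q₀ = 0.04983 vs Keq = 3.2880e+04 ⇒ Q<K, forward
Step 1:
                  M         E         J
  I          0.3784    0.6438    0.1312
  C         -0.3756    0.3756    0.3756
  E        0.002849     1.019    0.5068
  solve Keq expr → x = 0.1878; check Q = 3.2880e+04
Then change container volume by factor 0.8 (V_new/V_old).
Step 2:
                  M         E         J
  I        0.003561     1.274    0.6334
  C       8.8097e-04 -8.8097e-04 -8.8097e-04
  E        0.004442     1.273    0.6326
  solve Keq expr → x = -4.4048e-04; check Q = 3.2880e+04
Then add 0.2722 M of J.
Step 3:
                  M         E         J
  I        0.004442     1.273    0.9048
  C        0.001889 -0.001889 -0.001889
  E        0.006331     1.271    0.9029
  solve Keq expr → x = -9.4438e-04; check Q = 3.2880e+04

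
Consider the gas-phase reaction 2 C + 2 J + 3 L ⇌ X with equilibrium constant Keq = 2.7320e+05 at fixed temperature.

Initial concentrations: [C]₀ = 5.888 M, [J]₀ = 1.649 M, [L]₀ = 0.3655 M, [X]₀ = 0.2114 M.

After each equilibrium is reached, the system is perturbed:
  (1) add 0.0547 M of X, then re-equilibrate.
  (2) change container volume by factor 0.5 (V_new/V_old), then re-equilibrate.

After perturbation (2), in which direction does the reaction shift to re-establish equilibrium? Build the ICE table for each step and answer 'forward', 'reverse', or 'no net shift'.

Q₀ = 0.04593 vs Keq = 2.7320e+05 ⇒ Q<K, forward
Step 1:
                  C         J         L         X
  I           5.888     1.649    0.3655    0.2114
  C         -0.2419   -0.2419   -0.3628    0.1209
  E           5.646     1.407  0.002681    0.3323
  solve Keq expr → x = 0.1209; check Q = 2.7320e+05
Then add 0.0547 M of X.
Step 2:
                  C         J         L         X
  I           5.646     1.407  0.002681     0.387
  C       9.2948e-05 9.2948e-05 1.3942e-04 -4.6474e-05
  E           5.646     1.407  0.002821     0.387
  solve Keq expr → x = -4.6474e-05; check Q = 2.7320e+05
Then change container volume by factor 0.5 (V_new/V_old).
Step 3:
                  C         J         L         X
  I           11.29     2.814  0.005641     0.774
  C       -0.002819 -0.002819 -0.004229   0.00141
  E           11.29     2.812  0.001412    0.7754
  solve Keq expr → x = 0.00141; check Q = 2.7320e+05

Direction: forward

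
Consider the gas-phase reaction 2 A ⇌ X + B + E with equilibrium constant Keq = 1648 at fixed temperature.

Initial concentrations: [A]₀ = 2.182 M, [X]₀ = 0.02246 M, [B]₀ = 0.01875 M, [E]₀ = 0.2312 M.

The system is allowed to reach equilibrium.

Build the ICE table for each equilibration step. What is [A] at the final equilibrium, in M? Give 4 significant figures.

[A]_eq = 0.03087 M

Q₀ = 2.0450e-05 vs Keq = 1648 ⇒ Q<K, forward
Step 1:
                    A           X           B           E
  I             2.182     0.02246     0.01875      0.2312
  C            -2.151       1.076       1.076       1.076
  E           0.03087       1.098       1.094       1.307
  solve Keq expr → x = 1.076; check Q = 1648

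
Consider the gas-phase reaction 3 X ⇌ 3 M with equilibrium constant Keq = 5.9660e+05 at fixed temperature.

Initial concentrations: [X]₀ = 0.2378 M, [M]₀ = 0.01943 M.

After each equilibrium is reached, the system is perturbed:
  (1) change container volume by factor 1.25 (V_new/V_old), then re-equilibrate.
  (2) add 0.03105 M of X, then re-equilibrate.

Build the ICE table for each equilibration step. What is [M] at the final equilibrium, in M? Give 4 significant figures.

Q₀ = 5.4549e-04 vs Keq = 5.9660e+05 ⇒ Q<K, forward
Step 1:
                   X          M
  init        0.2378    0.01943
  Δ          -0.2348     0.2348
  eq         0.00302     0.2542
  solve Keq expr → x = 0.07826; check Q = 5.9660e+05
Then change container volume by factor 1.25 (V_new/V_old).
Step 2:
                   X          M
  init      0.002416     0.2034
  Δ                0          0
  eq        0.002416     0.2034
  solve Keq expr → x = 0; check Q = 5.9660e+05
Then add 0.03105 M of X.
Step 3:
                   X          M
  init       0.03347     0.2034
  Δ         -0.03069    0.03069
  eq         0.00278     0.2341
  solve Keq expr → x = 0.01023; check Q = 5.9660e+05

[M]_eq = 0.2341 M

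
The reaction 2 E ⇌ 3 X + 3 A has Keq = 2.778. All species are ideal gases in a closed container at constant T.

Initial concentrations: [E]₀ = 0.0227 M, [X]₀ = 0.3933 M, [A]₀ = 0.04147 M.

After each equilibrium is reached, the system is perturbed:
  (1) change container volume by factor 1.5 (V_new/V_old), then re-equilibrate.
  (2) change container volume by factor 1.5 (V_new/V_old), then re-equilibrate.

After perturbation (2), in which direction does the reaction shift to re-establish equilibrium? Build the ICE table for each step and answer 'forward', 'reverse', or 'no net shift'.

Q₀ = 0.00842 vs Keq = 2.778 ⇒ Q<K, forward
Step 1:
                   E          X          A
  init        0.0227     0.3933    0.04147
  Δ         -0.01959    0.02939    0.02939
  eq         0.00311     0.4227    0.07086
  solve Keq expr → x = 0.009795; check Q = 2.778
Then change container volume by factor 1.5 (V_new/V_old).
Step 2:
                   E          X          A
  init      0.002073     0.2818    0.04724
  Δ        -0.001095   0.001642   0.001642
  eq      9.7835e-04     0.2834    0.04888
  solve Keq expr → x = 5.4739e-04; check Q = 2.778
Then change container volume by factor 1.5 (V_new/V_old).
Step 3:
                   E          X          A
  init    6.5223e-04      0.189    0.03259
  Δ       -3.5398e-04 5.3098e-04 5.3098e-04
  eq      2.9825e-04     0.1895    0.03312
  solve Keq expr → x = 1.7699e-04; check Q = 2.778

Direction: forward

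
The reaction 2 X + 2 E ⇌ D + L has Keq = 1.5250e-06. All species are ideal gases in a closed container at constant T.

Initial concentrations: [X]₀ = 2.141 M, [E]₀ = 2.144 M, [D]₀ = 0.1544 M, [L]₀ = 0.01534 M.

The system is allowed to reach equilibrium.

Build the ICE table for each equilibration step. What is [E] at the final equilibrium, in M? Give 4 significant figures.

Q₀ = 1.1241e-04 vs Keq = 1.5250e-06 ⇒ Q>K, reverse
Step 1:
                   X          E          D          L
  Initial      2.141      2.144     0.1544    0.01534
  Change     0.03019    0.03019    -0.0151    -0.0151
  Equil        2.171      2.174     0.1393 2.4395e-04
  solve Keq expr → x = -0.0151; check Q = 1.5250e-06

[E]_eq = 2.174 M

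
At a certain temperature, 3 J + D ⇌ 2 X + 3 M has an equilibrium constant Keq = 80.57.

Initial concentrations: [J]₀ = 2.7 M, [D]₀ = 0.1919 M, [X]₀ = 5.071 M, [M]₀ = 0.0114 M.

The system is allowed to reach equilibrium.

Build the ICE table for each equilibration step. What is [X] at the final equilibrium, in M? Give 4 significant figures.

Q₀ = 1.0086e-05 vs Keq = 80.57 ⇒ Q<K, forward
Step 1:
                  J         D         X         M
  init          2.7    0.1919     5.071    0.0114
  Δ         -0.5554   -0.1851    0.3702    0.5554
  eq          2.145  0.006782     5.441    0.5668
  solve Keq expr → x = 0.1851; check Q = 80.57

[X]_eq = 5.441 M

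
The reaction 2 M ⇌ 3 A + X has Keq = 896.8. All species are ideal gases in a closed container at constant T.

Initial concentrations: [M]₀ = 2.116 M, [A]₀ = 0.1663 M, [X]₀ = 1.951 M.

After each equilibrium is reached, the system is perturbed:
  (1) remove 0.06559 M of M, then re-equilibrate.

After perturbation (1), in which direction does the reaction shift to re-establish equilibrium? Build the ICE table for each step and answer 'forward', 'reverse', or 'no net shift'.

Direction: reverse

Q₀ = 0.002004 vs Keq = 896.8 ⇒ Q<K, forward
Step 1:
                   M          A          X
  init         2.116     0.1663      1.951
  Δ           -1.834      2.751     0.9171
  eq          0.2818      2.918      2.868
  solve Keq expr → x = 0.9171; check Q = 896.8
Then remove 0.06559 M of M.
Step 2:
                   M          A          X
  init        0.2162      2.918      2.868
  Δ          0.05292   -0.07938   -0.02646
  eq          0.2692      2.838      2.842
  solve Keq expr → x = -0.02646; check Q = 896.8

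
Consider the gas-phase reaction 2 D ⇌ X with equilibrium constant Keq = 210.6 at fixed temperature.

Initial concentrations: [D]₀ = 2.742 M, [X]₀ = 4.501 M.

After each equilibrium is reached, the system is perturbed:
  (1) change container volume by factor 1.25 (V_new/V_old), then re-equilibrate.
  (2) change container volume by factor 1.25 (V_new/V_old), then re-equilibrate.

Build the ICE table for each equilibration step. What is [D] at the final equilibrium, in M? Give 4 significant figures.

Q₀ = 0.5987 vs Keq = 210.6 ⇒ Q<K, forward
Step 1:
                  D         X
  init        2.742     4.501
  Δ          -2.576     1.288
  eq         0.1658     5.789
  solve Keq expr → x = 1.288; check Q = 210.6
Then change container volume by factor 1.25 (V_new/V_old).
Step 2:
                  D         X
  init       0.1326     4.631
  Δ         0.01553 -0.007766
  eq         0.1482     4.624
  solve Keq expr → x = -0.007766; check Q = 210.6
Then change container volume by factor 1.25 (V_new/V_old).
Step 3:
                  D         X
  init       0.1185     3.699
  Δ         0.01387 -0.006933
  eq         0.1324     3.692
  solve Keq expr → x = -0.006933; check Q = 210.6

[D]_eq = 0.1324 M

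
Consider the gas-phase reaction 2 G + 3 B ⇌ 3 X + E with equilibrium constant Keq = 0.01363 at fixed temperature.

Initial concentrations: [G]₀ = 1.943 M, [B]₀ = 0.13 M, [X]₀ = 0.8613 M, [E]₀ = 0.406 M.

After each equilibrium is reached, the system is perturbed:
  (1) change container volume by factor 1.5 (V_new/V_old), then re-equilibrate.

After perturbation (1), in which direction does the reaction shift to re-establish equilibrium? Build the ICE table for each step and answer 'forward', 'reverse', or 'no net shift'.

Direction: reverse

Q₀ = 31.28 vs Keq = 0.01363 ⇒ Q>K, reverse
Step 1:
                   G          B          X          E
  I            1.943       0.13     0.8613      0.406
  C           0.3132     0.4698    -0.4698    -0.1566
  E            2.256     0.5998     0.3915     0.2494
  solve Keq expr → x = -0.1566; check Q = 0.01363
Then change container volume by factor 1.5 (V_new/V_old).
Step 2:
                   G          B          X          E
  I            1.504     0.3998      0.261     0.1663
  C          0.01219    0.01828   -0.01828  -0.006094
  E            1.516     0.4181     0.2427     0.1602
  solve Keq expr → x = -0.006094; check Q = 0.01363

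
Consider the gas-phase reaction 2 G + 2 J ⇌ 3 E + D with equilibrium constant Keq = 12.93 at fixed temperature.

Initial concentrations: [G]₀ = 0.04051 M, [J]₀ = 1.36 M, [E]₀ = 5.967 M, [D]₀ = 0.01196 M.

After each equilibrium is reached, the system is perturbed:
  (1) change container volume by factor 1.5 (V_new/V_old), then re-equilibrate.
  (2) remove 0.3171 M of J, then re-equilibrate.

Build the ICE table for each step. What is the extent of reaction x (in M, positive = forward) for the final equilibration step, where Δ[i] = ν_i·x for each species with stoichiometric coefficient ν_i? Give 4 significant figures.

Q₀ = 837.1 vs Keq = 12.93 ⇒ Q>K, reverse
Step 1:
                  G         J         E         D
  init      0.04051      1.36     5.967   0.01196
  Δ         0.02297   0.02297  -0.03445  -0.01148
  eq        0.06348     1.383     5.933 4.7721e-04
  solve Keq expr → x = -0.01148; check Q = 12.93
Then change container volume by factor 1.5 (V_new/V_old).
Step 2:
                  G         J         E         D
  init      0.04232     0.922     3.955 3.1814e-04
  Δ               0         0         0         0
  eq        0.04232     0.922     3.955 3.1814e-04
  solve Keq expr → x = 0; check Q = 12.93
Then remove 0.3171 M of J.
Step 3:
                  G         J         E         D
  init      0.04232    0.6049     3.955 3.1814e-04
  Δ       3.5732e-04 3.5732e-04 -5.3599e-04 -1.7866e-04
  eq        0.04267    0.6052     3.954 1.3948e-04
  solve Keq expr → x = -1.7866e-04; check Q = 12.93

x = -1.7866e-04 M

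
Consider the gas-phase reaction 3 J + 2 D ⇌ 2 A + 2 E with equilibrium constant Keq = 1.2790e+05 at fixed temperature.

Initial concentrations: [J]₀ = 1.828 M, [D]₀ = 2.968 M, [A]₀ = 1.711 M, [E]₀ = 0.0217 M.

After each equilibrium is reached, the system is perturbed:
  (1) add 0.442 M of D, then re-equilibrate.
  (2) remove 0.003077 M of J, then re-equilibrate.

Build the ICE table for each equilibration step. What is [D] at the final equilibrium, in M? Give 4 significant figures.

Q₀ = 2.5619e-05 vs Keq = 1.2790e+05 ⇒ Q<K, forward
Step 1:
                  J         D         A         E
  I           1.828     2.968     1.711    0.0217
  C          -1.796    -1.198     1.198     1.198
  E         0.03154      1.77     2.909     1.219
  solve Keq expr → x = 0.5988; check Q = 1.2790e+05
Then add 0.442 M of D.
Step 2:
                  J         D         A         E
  I         0.03154     2.212     2.909     1.219
  C       -0.004271 -0.002848  0.002848  0.002848
  E         0.02727      2.21     2.911     1.222
  solve Keq expr → x = 0.001424; check Q = 1.2790e+05
Then remove 0.003077 M of J.
Step 3:
                  J         D         A         E
  I         0.02419      2.21     2.911     1.222
  C        0.003018  0.002012 -0.002012 -0.002012
  E         0.02721     2.212     2.909      1.22
  solve Keq expr → x = -0.001006; check Q = 1.2790e+05

[D]_eq = 2.212 M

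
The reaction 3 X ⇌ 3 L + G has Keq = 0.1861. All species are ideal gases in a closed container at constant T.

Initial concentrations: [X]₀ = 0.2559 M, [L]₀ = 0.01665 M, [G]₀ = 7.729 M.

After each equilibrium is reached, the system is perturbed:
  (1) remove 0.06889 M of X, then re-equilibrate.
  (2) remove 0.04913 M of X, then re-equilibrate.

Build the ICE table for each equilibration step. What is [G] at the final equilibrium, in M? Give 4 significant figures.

Q₀ = 0.002129 vs Keq = 0.1861 ⇒ Q<K, forward
Step 1:
                  X         L         G
  I          0.2559   0.01665     7.729
  C        -0.04439   0.04439    0.0148
  E          0.2115   0.06104     7.744
  solve Keq expr → x = 0.0148; check Q = 0.1861
Then remove 0.06889 M of X.
Step 2:
                  X         L         G
  I          0.1426   0.06104     7.744
  C         0.01542  -0.01542  -0.00514
  E           0.158   0.04562     7.739
  solve Keq expr → x = -0.00514; check Q = 0.1861
Then remove 0.04913 M of X.
Step 3:
                  X         L         G
  I          0.1089   0.04562     7.739
  C           0.011    -0.011 -0.003667
  E          0.1199   0.03462     7.735
  solve Keq expr → x = -0.003667; check Q = 0.1861

[G]_eq = 7.735 M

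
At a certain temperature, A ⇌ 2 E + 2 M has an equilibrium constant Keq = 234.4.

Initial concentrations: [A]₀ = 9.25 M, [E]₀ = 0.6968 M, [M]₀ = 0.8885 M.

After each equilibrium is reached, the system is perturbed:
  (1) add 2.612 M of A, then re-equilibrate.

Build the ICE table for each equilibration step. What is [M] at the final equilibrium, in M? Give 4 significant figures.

Q₀ = 0.04144 vs Keq = 234.4 ⇒ Q<K, forward
Step 1:
                  A         E         M
  init         9.25    0.6968    0.8885
  Δ           -2.73      5.46      5.46
  eq           6.52     6.157     6.349
  solve Keq expr → x = 2.73; check Q = 234.4
Then add 2.612 M of A.
Step 2:
                  A         E         M
  init        9.132     6.157     6.349
  Δ         -0.2511    0.5022    0.5022
  eq          8.881     6.659     6.851
  solve Keq expr → x = 0.2511; check Q = 234.4

[M]_eq = 6.851 M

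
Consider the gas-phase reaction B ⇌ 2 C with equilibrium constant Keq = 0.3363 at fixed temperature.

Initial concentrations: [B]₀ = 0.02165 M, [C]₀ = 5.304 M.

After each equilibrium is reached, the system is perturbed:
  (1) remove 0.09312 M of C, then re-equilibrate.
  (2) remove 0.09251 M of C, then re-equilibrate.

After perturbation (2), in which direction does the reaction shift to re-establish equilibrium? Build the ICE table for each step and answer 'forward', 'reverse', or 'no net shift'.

Q₀ = 1299 vs Keq = 0.3363 ⇒ Q>K, reverse
Step 1:
                   B          C
  Initial    0.02165      5.304
  Change       2.218     -4.436
  Equil         2.24     0.8679
  solve Keq expr → x = -2.218; check Q = 0.3363
Then remove 0.09312 M of C.
Step 2:
                   B          C
  Initial       2.24     0.7748
  Change    -0.04243    0.08486
  Equil        2.197     0.8596
  solve Keq expr → x = 0.04243; check Q = 0.3363
Then remove 0.09251 M of C.
Step 3:
                   B          C
  Initial      2.197     0.7671
  Change    -0.04212    0.08423
  Equil        2.155     0.8513
  solve Keq expr → x = 0.04212; check Q = 0.3363

Direction: forward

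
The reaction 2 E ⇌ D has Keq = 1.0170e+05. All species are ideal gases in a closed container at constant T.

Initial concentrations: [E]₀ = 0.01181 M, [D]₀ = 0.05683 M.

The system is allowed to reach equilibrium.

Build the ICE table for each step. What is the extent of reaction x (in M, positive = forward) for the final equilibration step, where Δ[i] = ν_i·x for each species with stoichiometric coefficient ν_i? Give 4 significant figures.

Q₀ = 407.5 vs Keq = 1.0170e+05 ⇒ Q<K, forward
Step 1:
                  E         D
  Initial   0.01181   0.05683
  Change   -0.01103  0.005514
  Equil   7.8295e-04   0.06234
  solve Keq expr → x = 0.005514; check Q = 1.0170e+05

x = 0.005514 M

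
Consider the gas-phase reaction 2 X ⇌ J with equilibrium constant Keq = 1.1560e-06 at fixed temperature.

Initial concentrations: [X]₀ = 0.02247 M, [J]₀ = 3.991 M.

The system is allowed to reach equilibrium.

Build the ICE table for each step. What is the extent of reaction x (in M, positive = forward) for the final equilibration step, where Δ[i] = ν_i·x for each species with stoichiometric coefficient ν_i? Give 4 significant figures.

Q₀ = 7905 vs Keq = 1.1560e-06 ⇒ Q>K, reverse
Step 1:
                    X           J
  I           0.02247       3.991
  C             7.982      -3.991
  E             8.004  7.4064e-05
  solve Keq expr → x = -3.991; check Q = 1.1560e-06

x = -3.991 M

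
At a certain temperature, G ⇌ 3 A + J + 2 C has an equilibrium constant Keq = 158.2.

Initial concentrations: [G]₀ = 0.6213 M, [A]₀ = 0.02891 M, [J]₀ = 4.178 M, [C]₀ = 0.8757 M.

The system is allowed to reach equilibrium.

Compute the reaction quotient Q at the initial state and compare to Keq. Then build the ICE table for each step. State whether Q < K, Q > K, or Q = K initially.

Q₀ = 1.2460e-04; Q < K (proceeds forward)

Q₀ = 1.2460e-04 vs Keq = 158.2 ⇒ Q<K, forward
Step 1:
                    G           A           J           C
  init         0.6213     0.02891       4.178      0.8757
  Δ           -0.4265       1.279      0.4265       0.853
  eq           0.1948       1.308       4.604       1.729
  solve Keq expr → x = 0.4265; check Q = 158.2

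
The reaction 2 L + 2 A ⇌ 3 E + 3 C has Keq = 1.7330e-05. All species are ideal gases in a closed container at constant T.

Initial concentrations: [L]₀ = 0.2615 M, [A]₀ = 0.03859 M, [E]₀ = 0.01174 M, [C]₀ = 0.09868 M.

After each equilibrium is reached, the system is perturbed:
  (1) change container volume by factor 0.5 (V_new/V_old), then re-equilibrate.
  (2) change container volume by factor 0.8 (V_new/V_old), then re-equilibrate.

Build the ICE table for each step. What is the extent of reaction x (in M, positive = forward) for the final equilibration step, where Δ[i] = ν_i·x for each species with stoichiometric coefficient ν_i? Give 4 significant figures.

x = -8.2347e-04 M

Q₀ = 1.5269e-05 vs Keq = 1.7330e-05 ⇒ Q<K, forward
Step 1:
                    L           A           E           C
  init         0.2615     0.03859     0.01174     0.09868
  Δ       -2.6264e-04 -2.6264e-04  3.9397e-04  3.9397e-04
  eq           0.2612     0.03833     0.01213     0.09907
  solve Keq expr → x = 1.3132e-04; check Q = 1.7330e-05
Then change container volume by factor 0.5 (V_new/V_old).
Step 2:
                    L           A           E           C
  init         0.5225     0.07665     0.02427      0.1981
  Δ           0.00505     0.00505   -0.007575   -0.007575
  eq           0.5275      0.0817     0.01669      0.1906
  solve Keq expr → x = -0.002525; check Q = 1.7330e-05
Then change container volume by factor 0.8 (V_new/V_old).
Step 3:
                    L           A           E           C
  init         0.6594      0.1021     0.02087      0.2382
  Δ          0.001647    0.001647    -0.00247    -0.00247
  eq           0.6611      0.1038      0.0184      0.2357
  solve Keq expr → x = -8.2347e-04; check Q = 1.7330e-05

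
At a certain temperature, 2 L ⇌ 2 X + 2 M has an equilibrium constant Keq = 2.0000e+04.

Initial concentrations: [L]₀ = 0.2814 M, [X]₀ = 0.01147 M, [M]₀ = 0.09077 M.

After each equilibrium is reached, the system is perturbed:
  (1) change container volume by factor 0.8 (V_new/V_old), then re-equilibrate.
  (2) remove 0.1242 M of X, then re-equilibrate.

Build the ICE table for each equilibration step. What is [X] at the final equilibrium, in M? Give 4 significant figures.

Q₀ = 1.3689e-05 vs Keq = 2.0000e+04 ⇒ Q<K, forward
Step 1:
                    L           X           M
  I            0.2814     0.01147     0.09077
  C           -0.2806      0.2806      0.2806
  E        7.6712e-04      0.2921      0.3714
  solve Keq expr → x = 0.1403; check Q = 2.0000e+04
Then change container volume by factor 0.8 (V_new/V_old).
Step 2:
                    L           X           M
  I        9.5891e-04      0.3651      0.4643
  C        2.3833e-04 -2.3833e-04 -2.3833e-04
  E          0.001197      0.3649       0.464
  solve Keq expr → x = -1.1916e-04; check Q = 2.0000e+04
Then remove 0.1242 M of X.
Step 3:
                    L           X           M
  I          0.001197      0.2407       0.464
  C       -4.0549e-04  4.0549e-04  4.0549e-04
  E        7.9175e-04      0.2411      0.4644
  solve Keq expr → x = 2.0274e-04; check Q = 2.0000e+04

[X]_eq = 0.2411 M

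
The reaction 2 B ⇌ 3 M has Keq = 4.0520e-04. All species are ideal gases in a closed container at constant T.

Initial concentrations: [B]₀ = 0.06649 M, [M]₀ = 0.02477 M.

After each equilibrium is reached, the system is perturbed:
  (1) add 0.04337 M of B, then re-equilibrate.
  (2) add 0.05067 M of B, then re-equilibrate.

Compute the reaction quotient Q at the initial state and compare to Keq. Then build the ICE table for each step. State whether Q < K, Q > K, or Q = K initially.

Q₀ = 0.003438; Q > K (proceeds reverse)

Q₀ = 0.003438 vs Keq = 4.0520e-04 ⇒ Q>K, reverse
Step 1:
                  B         M
  Initial   0.06649   0.02477
  Change   0.007796  -0.01169
  Equil     0.07429   0.01308
  solve Keq expr → x = -0.003898; check Q = 4.0520e-04
Then add 0.04337 M of B.
Step 2:
                  B         M
  Initial    0.1177   0.01308
  Change   -0.00293  0.004395
  Equil      0.1147   0.01747
  solve Keq expr → x = 0.001465; check Q = 4.0520e-04
Then add 0.05067 M of B.
Step 3:
                  B         M
  Initial    0.1654   0.01747
  Change  -0.003034  0.004552
  Equil      0.1624   0.02202
  solve Keq expr → x = 0.001517; check Q = 4.0520e-04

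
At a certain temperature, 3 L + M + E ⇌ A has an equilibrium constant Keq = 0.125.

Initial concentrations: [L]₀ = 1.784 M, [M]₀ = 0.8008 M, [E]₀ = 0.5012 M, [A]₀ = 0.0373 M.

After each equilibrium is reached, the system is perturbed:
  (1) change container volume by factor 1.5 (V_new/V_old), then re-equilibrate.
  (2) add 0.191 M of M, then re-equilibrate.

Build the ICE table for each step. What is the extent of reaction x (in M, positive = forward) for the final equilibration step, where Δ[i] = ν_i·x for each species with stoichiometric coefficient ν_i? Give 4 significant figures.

Q₀ = 0.01637 vs Keq = 0.125 ⇒ Q<K, forward
Step 1:
                  L         M         E         A
  I           1.784    0.8008    0.5012    0.0373
  C         -0.2693  -0.08977  -0.08977   0.08977
  E           1.515     0.711    0.4114    0.1271
  solve Keq expr → x = 0.08977; check Q = 0.125
Then change container volume by factor 1.5 (V_new/V_old).
Step 2:
                  L         M         E         A
  I            1.01     0.474    0.2743   0.08472
  C          0.1533   0.05111   0.05111  -0.05111
  E           1.163    0.5251    0.3254   0.03361
  solve Keq expr → x = -0.05111; check Q = 0.125
Then add 0.191 M of M.
Step 3:
                  L         M         E         A
  I           1.163    0.7161    0.3254   0.03361
  C        -0.02384 -0.007946 -0.007946  0.007946
  E           1.139    0.7082    0.3174   0.04155
  solve Keq expr → x = 0.007946; check Q = 0.125

x = 0.007946 M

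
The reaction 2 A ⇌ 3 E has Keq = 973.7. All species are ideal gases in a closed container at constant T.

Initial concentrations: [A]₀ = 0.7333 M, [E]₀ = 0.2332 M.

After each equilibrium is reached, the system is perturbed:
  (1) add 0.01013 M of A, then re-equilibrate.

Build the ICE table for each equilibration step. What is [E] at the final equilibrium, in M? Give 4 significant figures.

Q₀ = 0.02358 vs Keq = 973.7 ⇒ Q<K, forward
Step 1:
                  A         E
  I          0.7333    0.2332
  C         -0.6877     1.032
  E         0.04558     1.265
  solve Keq expr → x = 0.3439; check Q = 973.7
Then add 0.01013 M of A.
Step 2:
                  A         E
  I         0.05571     1.265
  C       -0.009368   0.01405
  E         0.04635     1.279
  solve Keq expr → x = 0.004684; check Q = 973.7

[E]_eq = 1.279 M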